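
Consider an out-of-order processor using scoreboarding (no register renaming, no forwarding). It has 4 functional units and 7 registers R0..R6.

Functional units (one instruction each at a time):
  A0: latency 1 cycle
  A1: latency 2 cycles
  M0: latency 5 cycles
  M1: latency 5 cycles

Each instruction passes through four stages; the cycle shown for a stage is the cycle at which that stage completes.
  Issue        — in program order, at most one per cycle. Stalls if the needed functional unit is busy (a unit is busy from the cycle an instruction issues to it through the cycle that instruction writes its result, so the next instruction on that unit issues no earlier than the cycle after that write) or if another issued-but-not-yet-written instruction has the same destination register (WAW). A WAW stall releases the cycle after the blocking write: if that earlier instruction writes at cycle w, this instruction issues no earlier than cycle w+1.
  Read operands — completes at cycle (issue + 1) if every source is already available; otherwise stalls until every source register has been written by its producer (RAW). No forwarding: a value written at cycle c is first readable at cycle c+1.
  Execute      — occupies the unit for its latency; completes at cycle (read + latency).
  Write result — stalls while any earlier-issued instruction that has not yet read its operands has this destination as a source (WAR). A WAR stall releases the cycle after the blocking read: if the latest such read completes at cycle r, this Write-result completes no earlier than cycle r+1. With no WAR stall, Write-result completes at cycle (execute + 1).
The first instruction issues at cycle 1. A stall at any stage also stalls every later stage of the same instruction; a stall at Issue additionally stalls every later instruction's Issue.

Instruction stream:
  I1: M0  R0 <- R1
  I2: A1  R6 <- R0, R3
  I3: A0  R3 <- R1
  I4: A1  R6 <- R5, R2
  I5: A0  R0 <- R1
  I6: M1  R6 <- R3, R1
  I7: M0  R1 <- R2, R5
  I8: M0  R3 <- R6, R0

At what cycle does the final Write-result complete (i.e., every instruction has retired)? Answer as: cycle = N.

t=1  I1 issues→M0
t=2  I1 reads | I2 issues→A1
t=3  I3 issues→A0
t=4  I3 reads
t=5  I3 exec-done
t=7  I1 exec-done
t=8  I1 writes R0
t=9  I2 reads
t=10  I3 writes R3
t=11  I2 exec-done
t=12  I2 writes R6
t=13  I4 issues→A1
t=14  I4 reads | I5 issues→A0
t=15  I5 reads
t=16  I4 exec-done | I5 exec-done
t=17  I4 writes R6 | I5 writes R0
t=18  I6 issues→M1
t=19  I6 reads | I7 issues→M0
t=20  I7 reads
t=24  I6 exec-done
t=25  I6 writes R6 | I7 exec-done
t=26  I7 writes R1
t=27  I8 issues→M0
t=28  I8 reads
t=33  I8 exec-done
t=34  I8 writes R3

cycle = 34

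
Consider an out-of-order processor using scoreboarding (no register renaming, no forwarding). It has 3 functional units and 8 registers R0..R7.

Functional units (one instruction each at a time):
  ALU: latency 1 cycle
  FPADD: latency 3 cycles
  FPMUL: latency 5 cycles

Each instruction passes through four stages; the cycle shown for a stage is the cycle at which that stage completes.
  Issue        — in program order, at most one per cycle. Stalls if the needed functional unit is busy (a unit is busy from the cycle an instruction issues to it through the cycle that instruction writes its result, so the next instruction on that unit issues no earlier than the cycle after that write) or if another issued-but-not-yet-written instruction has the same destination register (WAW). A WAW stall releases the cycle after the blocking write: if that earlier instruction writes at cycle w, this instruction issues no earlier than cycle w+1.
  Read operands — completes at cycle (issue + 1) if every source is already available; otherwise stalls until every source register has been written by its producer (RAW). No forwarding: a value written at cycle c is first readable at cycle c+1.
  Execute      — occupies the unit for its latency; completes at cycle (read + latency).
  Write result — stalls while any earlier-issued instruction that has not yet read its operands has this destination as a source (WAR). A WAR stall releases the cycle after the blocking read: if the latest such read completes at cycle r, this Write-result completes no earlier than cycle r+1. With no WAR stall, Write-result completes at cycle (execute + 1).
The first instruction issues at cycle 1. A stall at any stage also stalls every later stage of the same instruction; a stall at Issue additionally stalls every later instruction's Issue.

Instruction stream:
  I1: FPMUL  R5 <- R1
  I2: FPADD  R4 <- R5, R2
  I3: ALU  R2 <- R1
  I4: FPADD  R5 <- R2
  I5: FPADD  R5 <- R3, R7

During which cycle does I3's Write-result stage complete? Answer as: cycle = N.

t=1  issue I1 (FPMUL)
t=2  I1 read-ops · issue I2 (FPADD)
t=3  issue I3 (ALU)
t=4  I3 read-ops
t=5  I3 finished on ALU
t=7  I1 finished on FPMUL
t=8  I1→R5
t=9  I2 read-ops
t=10  I3→R2
t=12  I2 finished on FPADD
t=13  I2→R4
t=14  issue I4 (FPADD)
t=15  I4 read-ops
t=18  I4 finished on FPADD
t=19  I4→R5
t=20  issue I5 (FPADD)
t=21  I5 read-ops
t=24  I5 finished on FPADD
t=25  I5→R5

cycle = 10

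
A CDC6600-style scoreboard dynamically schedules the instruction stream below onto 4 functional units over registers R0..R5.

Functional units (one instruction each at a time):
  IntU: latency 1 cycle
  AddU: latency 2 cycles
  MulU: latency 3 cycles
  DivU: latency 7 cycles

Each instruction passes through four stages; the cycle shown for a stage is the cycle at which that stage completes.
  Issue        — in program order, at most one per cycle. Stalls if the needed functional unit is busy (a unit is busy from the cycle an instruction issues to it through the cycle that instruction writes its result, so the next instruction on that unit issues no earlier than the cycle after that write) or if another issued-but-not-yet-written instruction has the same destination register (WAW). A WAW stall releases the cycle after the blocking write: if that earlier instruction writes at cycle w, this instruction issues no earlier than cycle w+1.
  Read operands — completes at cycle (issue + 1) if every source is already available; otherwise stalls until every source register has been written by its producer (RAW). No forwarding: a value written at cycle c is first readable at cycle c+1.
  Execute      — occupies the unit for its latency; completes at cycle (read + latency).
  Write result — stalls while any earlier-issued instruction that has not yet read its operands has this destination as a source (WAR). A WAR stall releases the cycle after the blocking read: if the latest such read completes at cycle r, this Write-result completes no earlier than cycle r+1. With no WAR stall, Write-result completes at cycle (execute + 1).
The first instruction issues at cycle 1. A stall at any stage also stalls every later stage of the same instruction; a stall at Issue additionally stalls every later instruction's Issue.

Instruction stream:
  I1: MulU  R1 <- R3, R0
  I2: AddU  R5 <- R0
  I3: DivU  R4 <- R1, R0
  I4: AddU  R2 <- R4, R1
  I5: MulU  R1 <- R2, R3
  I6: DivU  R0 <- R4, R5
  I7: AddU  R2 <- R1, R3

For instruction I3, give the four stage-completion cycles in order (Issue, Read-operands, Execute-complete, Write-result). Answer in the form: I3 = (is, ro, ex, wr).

I3 = (3, 7, 14, 15)

I1  is:1  ro:2  ex:5  wr:6
I2  is:2  ro:3  ex:5  wr:6
I3  is:3  ro:7  ex:14  wr:15  — RAW R1: wait I1 write@6
I4  is:7  ro:16  ex:18  wr:19  — struct: AddU busy until I2 writes@6, RAW R4: wait I3 write@15
I5  is:8  ro:20  ex:23  wr:24  — RAW R2: wait I4 write@19
I6  is:16  ro:17  ex:24  wr:25  — struct: DivU busy until I3 writes@15
I7  is:20  ro:25  ex:27  wr:28  — struct: AddU busy until I4 writes@19, RAW R1: wait I5 write@24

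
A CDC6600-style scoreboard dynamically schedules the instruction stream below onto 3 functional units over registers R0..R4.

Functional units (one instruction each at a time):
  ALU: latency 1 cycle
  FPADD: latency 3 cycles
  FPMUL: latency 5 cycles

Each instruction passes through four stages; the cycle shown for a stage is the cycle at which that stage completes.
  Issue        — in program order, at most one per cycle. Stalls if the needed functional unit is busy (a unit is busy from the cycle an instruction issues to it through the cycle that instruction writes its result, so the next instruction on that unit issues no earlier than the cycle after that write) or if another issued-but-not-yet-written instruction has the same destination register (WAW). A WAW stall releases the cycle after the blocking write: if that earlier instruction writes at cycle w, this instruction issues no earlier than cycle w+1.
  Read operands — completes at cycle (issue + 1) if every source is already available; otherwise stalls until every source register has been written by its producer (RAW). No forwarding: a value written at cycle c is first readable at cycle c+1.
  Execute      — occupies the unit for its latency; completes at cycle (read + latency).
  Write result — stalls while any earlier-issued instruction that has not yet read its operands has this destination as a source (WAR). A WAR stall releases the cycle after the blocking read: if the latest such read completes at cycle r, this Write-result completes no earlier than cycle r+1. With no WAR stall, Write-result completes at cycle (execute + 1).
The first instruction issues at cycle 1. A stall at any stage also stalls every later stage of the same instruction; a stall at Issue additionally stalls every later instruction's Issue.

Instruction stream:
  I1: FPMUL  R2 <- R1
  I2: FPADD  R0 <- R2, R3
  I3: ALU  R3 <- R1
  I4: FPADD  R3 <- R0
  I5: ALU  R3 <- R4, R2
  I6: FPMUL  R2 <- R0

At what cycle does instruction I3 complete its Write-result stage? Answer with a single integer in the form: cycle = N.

cycle = 10

I1: IS=1 RO=2 EX=7 WR=8
I2: IS=2 RO=9 EX=12 WR=13  [RAW R2: wait I1 write@8]
I3: IS=3 RO=4 EX=5 WR=10  [WAR R3: wait I2 read@9]
I4: IS=14 RO=15 EX=18 WR=19  [struct: FPADD busy until I2 writes@13]
I5: IS=20 RO=21 EX=22 WR=23  [WAW R3: wait I4 write@19]
I6: IS=21 RO=22 EX=27 WR=28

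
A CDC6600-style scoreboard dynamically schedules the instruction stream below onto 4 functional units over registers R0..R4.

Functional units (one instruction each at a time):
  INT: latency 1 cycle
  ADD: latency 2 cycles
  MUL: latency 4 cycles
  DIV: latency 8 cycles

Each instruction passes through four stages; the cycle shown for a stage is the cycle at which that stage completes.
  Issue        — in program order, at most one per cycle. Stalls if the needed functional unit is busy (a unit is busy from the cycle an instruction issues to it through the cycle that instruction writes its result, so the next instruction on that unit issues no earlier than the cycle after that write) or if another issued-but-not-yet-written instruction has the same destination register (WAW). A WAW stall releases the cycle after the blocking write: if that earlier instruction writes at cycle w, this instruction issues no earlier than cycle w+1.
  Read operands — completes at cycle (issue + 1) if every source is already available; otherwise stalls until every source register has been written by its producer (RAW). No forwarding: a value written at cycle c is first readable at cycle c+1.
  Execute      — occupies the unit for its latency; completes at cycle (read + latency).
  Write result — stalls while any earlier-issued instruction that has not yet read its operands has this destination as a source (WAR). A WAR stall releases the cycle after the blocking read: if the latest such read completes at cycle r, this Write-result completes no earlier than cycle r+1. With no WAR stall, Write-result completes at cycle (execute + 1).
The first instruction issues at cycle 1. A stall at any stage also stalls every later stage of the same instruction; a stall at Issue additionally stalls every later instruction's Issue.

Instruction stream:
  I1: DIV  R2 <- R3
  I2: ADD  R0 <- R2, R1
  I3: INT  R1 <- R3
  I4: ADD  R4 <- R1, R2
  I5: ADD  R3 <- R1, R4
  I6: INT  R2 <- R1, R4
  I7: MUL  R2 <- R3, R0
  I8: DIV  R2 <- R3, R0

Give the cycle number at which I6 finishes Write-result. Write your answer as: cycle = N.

[1] issue I1 (DIV)
[2] I1 read-ops · issue I2 (ADD)
[3] issue I3 (INT)
[4] I3 read-ops
[5] I3 finished on INT
[10] I1 finished on DIV
[11] I1→R2
[12] I2 read-ops
[13] I3→R1
[14] I2 finished on ADD
[15] I2→R0
[16] issue I4 (ADD)
[17] I4 read-ops
[19] I4 finished on ADD
[20] I4→R4
[21] issue I5 (ADD)
[22] I5 read-ops · issue I6 (INT)
[23] I6 read-ops
[24] I5 finished on ADD · I6 finished on INT
[25] I5→R3 · I6→R2
[26] issue I7 (MUL)
[27] I7 read-ops
[31] I7 finished on MUL
[32] I7→R2
[33] issue I8 (DIV)
[34] I8 read-ops
[42] I8 finished on DIV
[43] I8→R2

cycle = 25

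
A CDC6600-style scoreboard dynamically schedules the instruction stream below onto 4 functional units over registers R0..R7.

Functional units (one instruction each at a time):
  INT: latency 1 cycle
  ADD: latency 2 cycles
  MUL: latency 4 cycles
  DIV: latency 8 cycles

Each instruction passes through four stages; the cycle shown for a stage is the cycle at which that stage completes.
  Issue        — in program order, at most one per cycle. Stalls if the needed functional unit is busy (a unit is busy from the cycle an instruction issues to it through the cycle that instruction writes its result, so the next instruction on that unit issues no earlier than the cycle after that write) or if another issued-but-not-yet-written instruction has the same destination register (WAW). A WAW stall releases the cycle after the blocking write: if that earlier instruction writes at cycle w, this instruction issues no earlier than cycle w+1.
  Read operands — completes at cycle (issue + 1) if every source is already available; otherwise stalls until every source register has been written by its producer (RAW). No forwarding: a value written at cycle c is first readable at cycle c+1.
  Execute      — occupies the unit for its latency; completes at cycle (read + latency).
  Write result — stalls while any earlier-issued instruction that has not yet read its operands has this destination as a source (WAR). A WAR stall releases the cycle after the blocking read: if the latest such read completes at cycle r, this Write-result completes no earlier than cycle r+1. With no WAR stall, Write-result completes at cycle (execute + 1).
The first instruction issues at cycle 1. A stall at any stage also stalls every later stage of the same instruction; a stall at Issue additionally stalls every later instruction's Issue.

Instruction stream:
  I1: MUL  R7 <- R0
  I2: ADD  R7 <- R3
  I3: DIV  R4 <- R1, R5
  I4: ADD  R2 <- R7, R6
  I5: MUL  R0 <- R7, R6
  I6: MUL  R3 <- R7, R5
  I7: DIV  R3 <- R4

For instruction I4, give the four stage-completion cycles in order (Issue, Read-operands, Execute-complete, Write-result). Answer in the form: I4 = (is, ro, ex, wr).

I4 = (13, 14, 16, 17)

1) issue 1, read 2, done 6, write 7
2) issue 8, read 9, done 11, write 12  <WAW R7: wait I1 write@7>
3) issue 9, read 10, done 18, write 19
4) issue 13, read 14, done 16, write 17  <struct: ADD busy until I2 writes@12>
5) issue 14, read 15, done 19, write 20
6) issue 21, read 22, done 26, write 27  <struct: MUL busy until I5 writes@20>
7) issue 28, read 29, done 37, write 38  <WAW R3: wait I6 write@27>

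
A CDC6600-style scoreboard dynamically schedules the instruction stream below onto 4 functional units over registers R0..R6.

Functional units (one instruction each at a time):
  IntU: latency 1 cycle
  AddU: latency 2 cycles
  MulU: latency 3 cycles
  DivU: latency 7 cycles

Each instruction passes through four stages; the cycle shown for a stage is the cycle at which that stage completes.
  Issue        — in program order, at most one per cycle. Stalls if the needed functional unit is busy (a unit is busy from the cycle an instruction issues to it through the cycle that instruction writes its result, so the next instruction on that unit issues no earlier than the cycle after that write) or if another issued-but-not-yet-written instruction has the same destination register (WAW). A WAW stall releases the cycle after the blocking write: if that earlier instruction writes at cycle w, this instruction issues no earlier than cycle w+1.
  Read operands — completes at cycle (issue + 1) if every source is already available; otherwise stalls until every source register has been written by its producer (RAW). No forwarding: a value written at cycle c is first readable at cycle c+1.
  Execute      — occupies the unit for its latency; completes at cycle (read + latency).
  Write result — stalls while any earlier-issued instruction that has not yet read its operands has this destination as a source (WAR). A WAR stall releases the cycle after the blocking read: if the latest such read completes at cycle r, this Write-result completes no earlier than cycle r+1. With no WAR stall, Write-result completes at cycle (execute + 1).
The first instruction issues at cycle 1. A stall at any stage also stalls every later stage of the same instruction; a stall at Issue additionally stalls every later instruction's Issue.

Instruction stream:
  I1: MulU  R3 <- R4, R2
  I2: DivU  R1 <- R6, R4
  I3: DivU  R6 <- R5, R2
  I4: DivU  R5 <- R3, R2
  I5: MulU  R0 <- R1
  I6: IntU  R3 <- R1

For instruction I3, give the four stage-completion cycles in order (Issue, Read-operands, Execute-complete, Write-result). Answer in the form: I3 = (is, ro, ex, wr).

1) issue 1, read 2, done 5, write 6
2) issue 2, read 3, done 10, write 11
3) issue 12, read 13, done 20, write 21  <struct: DivU busy until I2 writes@11>
4) issue 22, read 23, done 30, write 31  <struct: DivU busy until I3 writes@21>
5) issue 23, read 24, done 27, write 28
6) issue 24, read 25, done 26, write 27

I3 = (12, 13, 20, 21)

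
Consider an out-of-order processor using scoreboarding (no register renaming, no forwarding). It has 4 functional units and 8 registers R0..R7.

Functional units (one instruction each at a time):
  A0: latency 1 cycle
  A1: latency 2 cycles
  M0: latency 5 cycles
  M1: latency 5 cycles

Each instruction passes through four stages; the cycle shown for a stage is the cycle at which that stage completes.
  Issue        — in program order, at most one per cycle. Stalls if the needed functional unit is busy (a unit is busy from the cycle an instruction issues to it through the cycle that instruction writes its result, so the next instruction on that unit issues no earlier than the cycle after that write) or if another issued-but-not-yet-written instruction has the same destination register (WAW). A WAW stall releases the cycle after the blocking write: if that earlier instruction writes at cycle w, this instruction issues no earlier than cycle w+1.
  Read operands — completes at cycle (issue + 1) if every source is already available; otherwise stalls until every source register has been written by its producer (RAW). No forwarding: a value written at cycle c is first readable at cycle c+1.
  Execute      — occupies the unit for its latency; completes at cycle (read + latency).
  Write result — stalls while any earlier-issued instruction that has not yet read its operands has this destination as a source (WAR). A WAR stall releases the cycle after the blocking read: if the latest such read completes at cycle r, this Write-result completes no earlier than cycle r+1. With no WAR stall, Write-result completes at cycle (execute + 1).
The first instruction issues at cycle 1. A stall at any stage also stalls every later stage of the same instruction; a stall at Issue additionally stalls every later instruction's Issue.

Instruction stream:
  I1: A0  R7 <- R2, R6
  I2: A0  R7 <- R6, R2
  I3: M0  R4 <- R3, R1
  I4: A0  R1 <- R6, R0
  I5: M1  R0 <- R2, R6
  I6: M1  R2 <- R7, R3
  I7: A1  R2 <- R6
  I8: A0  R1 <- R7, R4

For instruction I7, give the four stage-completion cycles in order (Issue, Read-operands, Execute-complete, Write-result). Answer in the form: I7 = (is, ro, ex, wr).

I7 = (26, 27, 29, 30)

I1 -> (1, 2, 3, 4)
I2 -> (5, 6, 7, 8)  // struct: A0 busy until I1 writes@4
I3 -> (6, 7, 12, 13)
I4 -> (9, 10, 11, 12)  // struct: A0 busy until I2 writes@8
I5 -> (10, 11, 16, 17)
I6 -> (18, 19, 24, 25)  // struct: M1 busy until I5 writes@17
I7 -> (26, 27, 29, 30)  // WAW R2: wait I6 write@25
I8 -> (27, 28, 29, 30)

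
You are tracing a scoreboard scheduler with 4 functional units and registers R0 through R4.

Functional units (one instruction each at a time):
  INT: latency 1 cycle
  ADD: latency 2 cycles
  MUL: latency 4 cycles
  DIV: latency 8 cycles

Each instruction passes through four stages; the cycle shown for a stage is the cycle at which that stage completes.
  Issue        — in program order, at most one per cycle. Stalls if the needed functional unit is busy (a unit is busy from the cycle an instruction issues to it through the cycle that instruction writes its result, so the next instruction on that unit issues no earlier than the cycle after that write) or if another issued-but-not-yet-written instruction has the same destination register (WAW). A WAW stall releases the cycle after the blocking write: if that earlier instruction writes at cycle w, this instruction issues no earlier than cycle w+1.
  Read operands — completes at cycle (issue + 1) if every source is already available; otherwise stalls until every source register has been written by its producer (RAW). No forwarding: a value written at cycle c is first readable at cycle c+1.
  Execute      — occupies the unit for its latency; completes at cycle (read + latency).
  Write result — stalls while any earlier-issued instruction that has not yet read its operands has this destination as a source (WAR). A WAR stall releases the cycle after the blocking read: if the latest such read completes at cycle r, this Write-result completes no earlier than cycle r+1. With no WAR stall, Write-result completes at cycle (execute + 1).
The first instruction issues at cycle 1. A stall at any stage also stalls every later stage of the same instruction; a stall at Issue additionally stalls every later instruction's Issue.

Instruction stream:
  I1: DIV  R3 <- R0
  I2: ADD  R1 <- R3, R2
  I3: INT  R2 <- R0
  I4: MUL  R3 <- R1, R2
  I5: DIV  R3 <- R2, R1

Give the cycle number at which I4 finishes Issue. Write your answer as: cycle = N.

cycle = 12

I1 -> (1, 2, 10, 11)
I2 -> (2, 12, 14, 15)  // RAW R3: wait I1 write@11
I3 -> (3, 4, 5, 13)  // WAR R2: wait I2 read@12
I4 -> (12, 16, 20, 21)  // WAW R3: wait I1 write@11, RAW R1: wait I2 write@15
I5 -> (22, 23, 31, 32)  // WAW R3: wait I4 write@21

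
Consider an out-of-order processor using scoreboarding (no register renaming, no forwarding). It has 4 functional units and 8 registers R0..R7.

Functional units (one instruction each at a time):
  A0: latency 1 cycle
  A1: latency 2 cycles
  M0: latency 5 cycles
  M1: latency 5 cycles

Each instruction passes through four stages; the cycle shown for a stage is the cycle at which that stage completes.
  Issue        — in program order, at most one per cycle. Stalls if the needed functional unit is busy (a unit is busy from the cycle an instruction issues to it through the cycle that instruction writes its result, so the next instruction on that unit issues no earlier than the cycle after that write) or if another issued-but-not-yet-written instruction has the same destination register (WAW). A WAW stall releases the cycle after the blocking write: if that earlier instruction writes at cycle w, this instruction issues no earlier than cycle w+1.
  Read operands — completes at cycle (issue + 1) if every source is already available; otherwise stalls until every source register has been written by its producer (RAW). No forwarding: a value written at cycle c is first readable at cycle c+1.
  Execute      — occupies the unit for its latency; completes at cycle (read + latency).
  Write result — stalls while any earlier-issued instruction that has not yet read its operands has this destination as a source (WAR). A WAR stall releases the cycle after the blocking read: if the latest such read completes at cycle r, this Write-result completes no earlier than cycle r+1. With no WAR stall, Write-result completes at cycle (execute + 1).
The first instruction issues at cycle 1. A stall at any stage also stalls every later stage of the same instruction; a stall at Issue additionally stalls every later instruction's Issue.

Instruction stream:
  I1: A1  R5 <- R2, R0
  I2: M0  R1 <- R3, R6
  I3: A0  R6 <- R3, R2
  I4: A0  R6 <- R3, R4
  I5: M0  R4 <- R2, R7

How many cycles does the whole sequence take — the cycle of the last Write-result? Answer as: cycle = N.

cycle = 17

[1] I1 dispatched to A1
[2] I1 operands ready; I2 dispatched to M0
[3] I2 operands ready; I3 dispatched to A0
[4] I1 complete; I3 operands ready
[5] R5←I1; I3 complete
[6] R6←I3
[7] I4 dispatched to A0
[8] I2 complete; I4 operands ready
[9] R1←I2; I4 complete
[10] R6←I4; I5 dispatched to M0
[11] I5 operands ready
[16] I5 complete
[17] R4←I5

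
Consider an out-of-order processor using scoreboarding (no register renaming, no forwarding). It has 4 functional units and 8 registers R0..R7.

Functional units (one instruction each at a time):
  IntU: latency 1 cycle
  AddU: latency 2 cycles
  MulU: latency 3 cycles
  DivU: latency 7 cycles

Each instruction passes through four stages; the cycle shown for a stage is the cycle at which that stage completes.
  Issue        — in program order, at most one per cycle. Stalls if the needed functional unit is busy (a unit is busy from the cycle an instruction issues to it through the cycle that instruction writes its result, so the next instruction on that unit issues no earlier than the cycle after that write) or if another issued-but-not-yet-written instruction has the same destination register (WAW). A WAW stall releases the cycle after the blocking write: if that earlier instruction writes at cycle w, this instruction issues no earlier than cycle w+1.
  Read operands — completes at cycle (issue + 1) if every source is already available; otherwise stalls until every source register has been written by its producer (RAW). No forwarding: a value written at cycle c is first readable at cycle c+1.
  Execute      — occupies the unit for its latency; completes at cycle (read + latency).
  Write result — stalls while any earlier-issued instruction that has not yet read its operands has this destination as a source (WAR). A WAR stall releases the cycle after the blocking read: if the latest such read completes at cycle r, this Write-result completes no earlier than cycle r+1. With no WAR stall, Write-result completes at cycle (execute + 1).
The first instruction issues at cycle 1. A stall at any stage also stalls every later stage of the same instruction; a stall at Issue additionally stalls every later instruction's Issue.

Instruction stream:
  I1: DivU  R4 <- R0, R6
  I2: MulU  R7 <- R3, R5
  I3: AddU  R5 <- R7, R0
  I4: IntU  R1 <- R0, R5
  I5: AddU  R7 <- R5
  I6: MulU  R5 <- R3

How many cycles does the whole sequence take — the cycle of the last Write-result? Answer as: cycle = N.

1) issue 1, read 2, done 9, write 10
2) issue 2, read 3, done 6, write 7
3) issue 3, read 8, done 10, write 11  <RAW R7: wait I2 write@7>
4) issue 4, read 12, done 13, write 14  <RAW R5: wait I3 write@11>
5) issue 12, read 13, done 15, write 16  <struct: AddU busy until I3 writes@11>
6) issue 13, read 14, done 17, write 18

cycle = 18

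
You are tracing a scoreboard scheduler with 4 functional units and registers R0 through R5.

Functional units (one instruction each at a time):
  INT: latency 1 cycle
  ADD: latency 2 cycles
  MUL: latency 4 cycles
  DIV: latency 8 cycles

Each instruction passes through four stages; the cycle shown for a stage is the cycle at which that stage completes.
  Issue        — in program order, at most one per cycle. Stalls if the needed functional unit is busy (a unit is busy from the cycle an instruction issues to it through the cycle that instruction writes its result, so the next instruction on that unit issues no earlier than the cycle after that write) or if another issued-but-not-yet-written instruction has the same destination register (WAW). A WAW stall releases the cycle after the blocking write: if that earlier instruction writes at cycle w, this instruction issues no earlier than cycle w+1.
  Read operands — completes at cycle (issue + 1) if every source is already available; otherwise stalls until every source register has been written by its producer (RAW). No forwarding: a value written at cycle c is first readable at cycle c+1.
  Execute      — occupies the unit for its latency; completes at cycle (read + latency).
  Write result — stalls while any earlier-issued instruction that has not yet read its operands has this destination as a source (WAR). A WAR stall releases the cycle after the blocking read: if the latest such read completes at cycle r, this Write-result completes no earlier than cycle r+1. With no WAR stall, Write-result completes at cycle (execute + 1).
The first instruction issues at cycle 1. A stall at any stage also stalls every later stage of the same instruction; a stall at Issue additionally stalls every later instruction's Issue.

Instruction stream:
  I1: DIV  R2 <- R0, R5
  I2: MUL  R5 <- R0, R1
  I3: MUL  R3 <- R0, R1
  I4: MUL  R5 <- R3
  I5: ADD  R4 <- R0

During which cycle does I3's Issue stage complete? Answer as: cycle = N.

cycle = 9

  I1 | 1 | 2 | 10 | 11
  I2 | 2 | 3 | 7 | 8
  I3 | 9 | 10 | 14 | 15   struct: MUL busy until I2 writes@8
  I4 | 16 | 17 | 21 | 22   struct: MUL busy until I3 writes@15
  I5 | 17 | 18 | 20 | 21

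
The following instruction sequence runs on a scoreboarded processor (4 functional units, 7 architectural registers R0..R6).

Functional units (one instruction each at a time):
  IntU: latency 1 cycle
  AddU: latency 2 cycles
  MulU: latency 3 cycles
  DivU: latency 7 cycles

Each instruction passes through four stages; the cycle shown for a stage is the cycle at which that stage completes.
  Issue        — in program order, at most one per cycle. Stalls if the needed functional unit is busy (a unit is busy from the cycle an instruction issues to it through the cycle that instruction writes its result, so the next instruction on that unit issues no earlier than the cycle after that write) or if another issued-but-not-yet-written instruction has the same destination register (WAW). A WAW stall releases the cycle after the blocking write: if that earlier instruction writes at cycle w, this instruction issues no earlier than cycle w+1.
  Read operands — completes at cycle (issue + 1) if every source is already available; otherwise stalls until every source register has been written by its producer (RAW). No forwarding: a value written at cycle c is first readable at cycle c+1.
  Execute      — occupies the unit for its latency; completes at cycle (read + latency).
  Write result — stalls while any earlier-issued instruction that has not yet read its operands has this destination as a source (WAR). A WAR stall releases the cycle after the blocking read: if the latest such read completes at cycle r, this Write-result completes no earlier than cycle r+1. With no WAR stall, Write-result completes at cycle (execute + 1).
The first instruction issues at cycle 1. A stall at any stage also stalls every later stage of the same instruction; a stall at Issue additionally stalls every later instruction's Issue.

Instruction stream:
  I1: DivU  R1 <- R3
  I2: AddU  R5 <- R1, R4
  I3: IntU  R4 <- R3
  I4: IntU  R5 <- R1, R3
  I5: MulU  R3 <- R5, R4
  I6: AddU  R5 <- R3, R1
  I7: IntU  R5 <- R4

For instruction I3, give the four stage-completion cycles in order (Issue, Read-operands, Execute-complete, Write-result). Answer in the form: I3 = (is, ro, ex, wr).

I3 = (3, 4, 5, 12)

  I1 | 1 | 2 | 9 | 10
  I2 | 2 | 11 | 13 | 14   RAW R1: wait I1 write@10
  I3 | 3 | 4 | 5 | 12   WAR R4: wait I2 read@11
  I4 | 15 | 16 | 17 | 18   WAW R5: wait I2 write@14
  I5 | 16 | 19 | 22 | 23   RAW R5: wait I4 write@18
  I6 | 19 | 24 | 26 | 27   WAW R5: wait I4 write@18 · RAW R3: wait I5 write@23
  I7 | 28 | 29 | 30 | 31   WAW R5: wait I6 write@27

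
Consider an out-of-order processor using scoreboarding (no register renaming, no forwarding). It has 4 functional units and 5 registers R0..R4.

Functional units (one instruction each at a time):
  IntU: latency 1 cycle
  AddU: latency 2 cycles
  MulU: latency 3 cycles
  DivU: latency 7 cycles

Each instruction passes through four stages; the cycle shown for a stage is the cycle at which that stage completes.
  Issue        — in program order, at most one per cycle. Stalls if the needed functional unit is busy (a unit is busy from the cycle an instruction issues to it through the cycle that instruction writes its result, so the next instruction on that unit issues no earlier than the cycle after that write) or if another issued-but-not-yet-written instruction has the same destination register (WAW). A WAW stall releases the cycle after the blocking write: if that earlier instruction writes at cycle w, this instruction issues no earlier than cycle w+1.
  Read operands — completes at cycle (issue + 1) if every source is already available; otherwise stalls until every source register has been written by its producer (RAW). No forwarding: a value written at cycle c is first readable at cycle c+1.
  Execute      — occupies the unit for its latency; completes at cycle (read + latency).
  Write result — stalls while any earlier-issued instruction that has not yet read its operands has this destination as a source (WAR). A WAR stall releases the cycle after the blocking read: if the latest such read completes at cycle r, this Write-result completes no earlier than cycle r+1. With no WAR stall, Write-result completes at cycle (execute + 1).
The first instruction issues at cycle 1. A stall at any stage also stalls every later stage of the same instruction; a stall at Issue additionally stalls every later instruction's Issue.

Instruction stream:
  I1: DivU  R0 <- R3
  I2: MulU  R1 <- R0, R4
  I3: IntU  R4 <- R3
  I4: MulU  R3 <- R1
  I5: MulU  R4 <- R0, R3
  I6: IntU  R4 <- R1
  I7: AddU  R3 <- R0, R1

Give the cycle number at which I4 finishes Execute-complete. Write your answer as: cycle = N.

cycle = 20

I1: IS=1 RO=2 EX=9 WR=10
I2: IS=2 RO=11 EX=14 WR=15  [RAW R0: wait I1 write@10]
I3: IS=3 RO=4 EX=5 WR=12  [WAR R4: wait I2 read@11]
I4: IS=16 RO=17 EX=20 WR=21  [struct: MulU busy until I2 writes@15]
I5: IS=22 RO=23 EX=26 WR=27  [struct: MulU busy until I4 writes@21]
I6: IS=28 RO=29 EX=30 WR=31  [WAW R4: wait I5 write@27]
I7: IS=29 RO=30 EX=32 WR=33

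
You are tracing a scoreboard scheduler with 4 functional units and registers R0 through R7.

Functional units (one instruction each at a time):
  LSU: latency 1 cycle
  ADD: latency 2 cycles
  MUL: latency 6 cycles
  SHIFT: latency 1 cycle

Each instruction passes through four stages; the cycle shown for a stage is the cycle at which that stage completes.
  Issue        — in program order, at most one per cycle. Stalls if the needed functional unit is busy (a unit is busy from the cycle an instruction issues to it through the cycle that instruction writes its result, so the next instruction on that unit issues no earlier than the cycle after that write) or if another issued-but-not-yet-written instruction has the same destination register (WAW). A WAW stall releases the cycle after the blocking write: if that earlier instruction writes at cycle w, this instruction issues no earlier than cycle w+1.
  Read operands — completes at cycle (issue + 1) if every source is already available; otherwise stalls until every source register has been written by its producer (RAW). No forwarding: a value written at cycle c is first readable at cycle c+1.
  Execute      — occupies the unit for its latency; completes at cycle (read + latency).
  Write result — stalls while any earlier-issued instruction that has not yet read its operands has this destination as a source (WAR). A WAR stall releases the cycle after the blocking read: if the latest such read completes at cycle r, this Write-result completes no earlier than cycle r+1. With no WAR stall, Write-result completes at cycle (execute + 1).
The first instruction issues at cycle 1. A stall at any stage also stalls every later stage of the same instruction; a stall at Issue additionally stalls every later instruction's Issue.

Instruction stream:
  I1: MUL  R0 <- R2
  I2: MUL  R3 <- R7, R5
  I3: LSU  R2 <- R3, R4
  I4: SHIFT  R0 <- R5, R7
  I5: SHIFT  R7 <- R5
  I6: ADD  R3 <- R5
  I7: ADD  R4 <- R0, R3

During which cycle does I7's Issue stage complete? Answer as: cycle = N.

1) issue 1, read 2, done 8, write 9
2) issue 10, read 11, done 17, write 18  <struct: MUL busy until I1 writes@9>
3) issue 11, read 19, done 20, write 21  <RAW R3: wait I2 write@18>
4) issue 12, read 13, done 14, write 15
5) issue 16, read 17, done 18, write 19  <struct: SHIFT busy until I4 writes@15>
6) issue 19, read 20, done 22, write 23  <WAW R3: wait I2 write@18>
7) issue 24, read 25, done 27, write 28  <struct: ADD busy until I6 writes@23>

cycle = 24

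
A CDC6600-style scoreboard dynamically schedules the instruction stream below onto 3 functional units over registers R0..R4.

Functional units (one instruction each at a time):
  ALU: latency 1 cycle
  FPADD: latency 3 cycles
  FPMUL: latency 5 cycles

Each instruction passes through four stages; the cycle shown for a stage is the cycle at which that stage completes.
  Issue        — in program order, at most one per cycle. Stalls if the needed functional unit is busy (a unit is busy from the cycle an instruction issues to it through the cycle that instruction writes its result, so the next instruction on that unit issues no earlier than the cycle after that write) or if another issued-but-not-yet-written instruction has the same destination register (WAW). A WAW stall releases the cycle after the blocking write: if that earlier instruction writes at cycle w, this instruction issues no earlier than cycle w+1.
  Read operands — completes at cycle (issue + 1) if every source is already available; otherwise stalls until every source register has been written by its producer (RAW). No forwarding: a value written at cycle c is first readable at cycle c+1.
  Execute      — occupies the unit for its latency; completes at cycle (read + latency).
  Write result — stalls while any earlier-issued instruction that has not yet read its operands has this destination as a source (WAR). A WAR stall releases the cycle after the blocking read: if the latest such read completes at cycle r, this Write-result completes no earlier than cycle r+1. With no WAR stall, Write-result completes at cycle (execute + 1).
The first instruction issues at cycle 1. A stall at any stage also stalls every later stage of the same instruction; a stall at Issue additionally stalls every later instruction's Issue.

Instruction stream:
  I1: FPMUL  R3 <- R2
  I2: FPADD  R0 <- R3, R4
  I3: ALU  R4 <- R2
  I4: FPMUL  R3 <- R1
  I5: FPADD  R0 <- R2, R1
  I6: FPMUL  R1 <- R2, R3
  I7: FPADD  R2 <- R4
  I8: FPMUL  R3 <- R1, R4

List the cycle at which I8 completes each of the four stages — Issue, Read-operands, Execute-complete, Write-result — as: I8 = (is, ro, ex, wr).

I8 = (25, 26, 31, 32)

  I1 | 1 | 2 | 7 | 8
  I2 | 2 | 9 | 12 | 13   RAW R3: wait I1 write@8
  I3 | 3 | 4 | 5 | 10   WAR R4: wait I2 read@9
  I4 | 9 | 10 | 15 | 16   struct: FPMUL busy until I1 writes@8
  I5 | 14 | 15 | 18 | 19   struct: FPADD busy until I2 writes@13
  I6 | 17 | 18 | 23 | 24   struct: FPMUL busy until I4 writes@16
  I7 | 20 | 21 | 24 | 25   struct: FPADD busy until I5 writes@19
  I8 | 25 | 26 | 31 | 32   struct: FPMUL busy until I6 writes@24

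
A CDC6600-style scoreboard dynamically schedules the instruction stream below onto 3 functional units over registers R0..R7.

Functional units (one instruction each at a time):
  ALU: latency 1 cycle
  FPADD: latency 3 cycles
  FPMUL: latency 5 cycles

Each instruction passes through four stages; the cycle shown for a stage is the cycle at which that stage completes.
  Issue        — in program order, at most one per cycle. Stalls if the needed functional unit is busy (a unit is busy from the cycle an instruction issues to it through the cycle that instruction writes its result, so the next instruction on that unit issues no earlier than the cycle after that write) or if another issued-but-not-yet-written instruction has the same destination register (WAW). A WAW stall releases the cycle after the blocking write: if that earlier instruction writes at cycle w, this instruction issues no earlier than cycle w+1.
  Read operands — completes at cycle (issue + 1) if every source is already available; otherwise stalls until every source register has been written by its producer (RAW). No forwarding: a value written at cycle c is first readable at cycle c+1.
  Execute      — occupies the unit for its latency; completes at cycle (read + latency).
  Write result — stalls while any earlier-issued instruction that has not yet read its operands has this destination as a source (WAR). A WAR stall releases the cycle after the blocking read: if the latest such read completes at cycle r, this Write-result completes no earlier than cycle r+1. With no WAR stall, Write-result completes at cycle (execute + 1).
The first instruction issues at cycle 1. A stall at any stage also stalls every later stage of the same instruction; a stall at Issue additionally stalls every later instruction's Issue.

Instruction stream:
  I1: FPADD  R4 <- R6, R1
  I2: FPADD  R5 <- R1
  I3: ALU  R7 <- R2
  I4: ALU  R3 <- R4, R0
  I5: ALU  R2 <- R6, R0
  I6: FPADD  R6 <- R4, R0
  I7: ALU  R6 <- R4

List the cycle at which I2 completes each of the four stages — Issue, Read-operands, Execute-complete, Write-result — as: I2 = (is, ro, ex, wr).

I2 = (7, 8, 11, 12)

c1: I1 dispatched to FPADD
c2: I1 operands ready
c5: I1 complete
c6: R4←I1
c7: I2 dispatched to FPADD
c8: I2 operands ready, I3 dispatched to ALU
c9: I3 operands ready
c10: I3 complete
c11: I2 complete, R7←I3
c12: R5←I2, I4 dispatched to ALU
c13: I4 operands ready
c14: I4 complete
c15: R3←I4
c16: I5 dispatched to ALU
c17: I5 operands ready, I6 dispatched to FPADD
c18: I5 complete, I6 operands ready
c19: R2←I5
c21: I6 complete
c22: R6←I6
c23: I7 dispatched to ALU
c24: I7 operands ready
c25: I7 complete
c26: R6←I7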